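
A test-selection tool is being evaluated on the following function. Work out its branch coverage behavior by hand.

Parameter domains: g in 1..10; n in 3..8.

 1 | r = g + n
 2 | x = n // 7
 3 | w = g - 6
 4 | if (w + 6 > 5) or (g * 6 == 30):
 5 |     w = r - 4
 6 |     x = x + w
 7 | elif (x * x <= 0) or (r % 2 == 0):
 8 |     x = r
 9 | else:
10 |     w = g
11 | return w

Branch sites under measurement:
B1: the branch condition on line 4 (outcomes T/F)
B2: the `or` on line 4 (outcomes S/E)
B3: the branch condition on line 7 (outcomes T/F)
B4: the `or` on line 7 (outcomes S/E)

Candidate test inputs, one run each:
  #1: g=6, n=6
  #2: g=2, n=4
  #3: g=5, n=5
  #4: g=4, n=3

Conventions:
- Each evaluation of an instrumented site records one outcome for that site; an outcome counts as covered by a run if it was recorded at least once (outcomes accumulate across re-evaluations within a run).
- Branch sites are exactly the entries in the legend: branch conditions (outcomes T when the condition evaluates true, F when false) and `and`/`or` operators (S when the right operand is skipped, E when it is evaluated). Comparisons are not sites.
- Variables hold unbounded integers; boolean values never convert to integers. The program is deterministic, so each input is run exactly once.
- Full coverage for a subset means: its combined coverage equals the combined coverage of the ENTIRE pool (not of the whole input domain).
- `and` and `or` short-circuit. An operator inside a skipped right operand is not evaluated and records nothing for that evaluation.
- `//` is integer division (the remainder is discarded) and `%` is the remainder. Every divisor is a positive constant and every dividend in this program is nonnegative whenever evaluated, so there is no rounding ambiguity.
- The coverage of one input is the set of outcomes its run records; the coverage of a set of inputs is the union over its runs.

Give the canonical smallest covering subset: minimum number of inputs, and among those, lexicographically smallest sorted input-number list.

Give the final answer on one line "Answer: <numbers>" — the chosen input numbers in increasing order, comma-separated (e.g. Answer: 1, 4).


test 1 (g=6, n=6) hits B1=T, B2=S
test 2 (g=2, n=4) hits B1=F, B2=E, B3=T, B4=S
test 3 (g=5, n=5) hits B1=T, B2=E
test 4 (g=4, n=3) hits B1=F, B2=E, B3=T, B4=S
the full pool covers 6 outcomes: B1=T, B1=F, B2=S, B2=E, B3=T, B4=S
no size-1 subset reaches all 6 outcomes (best union: 4/6)
the canonical winner is {1, 2}: size 2, full 6-outcome coverage, earliest index list among size-2 covers
Answer: 1, 2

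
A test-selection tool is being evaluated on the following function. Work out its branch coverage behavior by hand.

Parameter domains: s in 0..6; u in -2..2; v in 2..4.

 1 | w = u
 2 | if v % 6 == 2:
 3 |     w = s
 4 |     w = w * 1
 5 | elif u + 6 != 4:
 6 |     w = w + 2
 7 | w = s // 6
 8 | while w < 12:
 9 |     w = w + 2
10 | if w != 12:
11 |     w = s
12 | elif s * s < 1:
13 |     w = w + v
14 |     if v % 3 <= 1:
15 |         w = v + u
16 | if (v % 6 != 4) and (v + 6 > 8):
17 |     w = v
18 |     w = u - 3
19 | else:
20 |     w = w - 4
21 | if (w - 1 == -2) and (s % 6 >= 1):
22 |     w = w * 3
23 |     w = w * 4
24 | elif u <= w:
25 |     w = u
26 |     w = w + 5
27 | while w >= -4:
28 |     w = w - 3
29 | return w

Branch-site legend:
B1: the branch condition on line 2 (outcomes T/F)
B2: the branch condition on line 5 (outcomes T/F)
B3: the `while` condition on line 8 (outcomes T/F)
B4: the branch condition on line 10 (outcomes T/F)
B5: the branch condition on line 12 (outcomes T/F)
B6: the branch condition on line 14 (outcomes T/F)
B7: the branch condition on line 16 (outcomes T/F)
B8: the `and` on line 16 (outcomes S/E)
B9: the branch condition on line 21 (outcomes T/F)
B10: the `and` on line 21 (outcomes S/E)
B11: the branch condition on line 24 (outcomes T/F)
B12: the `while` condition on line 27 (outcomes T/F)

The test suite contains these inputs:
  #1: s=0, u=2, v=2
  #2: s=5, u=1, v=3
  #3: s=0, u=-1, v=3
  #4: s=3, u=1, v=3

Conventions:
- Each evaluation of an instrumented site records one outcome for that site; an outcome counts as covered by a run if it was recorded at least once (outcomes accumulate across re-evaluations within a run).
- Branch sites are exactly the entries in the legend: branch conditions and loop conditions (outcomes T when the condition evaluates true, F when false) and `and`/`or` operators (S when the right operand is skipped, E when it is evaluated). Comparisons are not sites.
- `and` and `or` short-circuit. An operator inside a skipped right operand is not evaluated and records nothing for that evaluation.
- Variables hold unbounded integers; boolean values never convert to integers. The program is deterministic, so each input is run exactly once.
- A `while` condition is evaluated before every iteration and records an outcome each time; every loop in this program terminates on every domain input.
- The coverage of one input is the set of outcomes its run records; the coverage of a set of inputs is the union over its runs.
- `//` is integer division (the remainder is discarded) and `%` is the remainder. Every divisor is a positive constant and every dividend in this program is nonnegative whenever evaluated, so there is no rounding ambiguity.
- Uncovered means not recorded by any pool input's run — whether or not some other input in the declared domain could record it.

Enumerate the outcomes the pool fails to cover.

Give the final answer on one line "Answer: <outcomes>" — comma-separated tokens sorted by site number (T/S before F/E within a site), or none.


test 1 (s=0, u=2, v=2) fires B1->T, B3->T, B3->T, B3->T, B3->T, B3->T, B3->T, B3->F, B4->F, B5->T, B6->F, B8->E, B7->F, B10->S, ...; hits B1=T, B3=T, B3=F, B4=F, B5=T, B6=F, B7=F, B8=E, B9=F, B10=S, B11=T, B12=T, B12=F
test 2 (s=5, u=1, v=3) fires B1->F, B2->T, B3->T, B3->T, B3->T, B3->T, B3->T, B3->T, B3->F, B4->F, B5->F, B8->E, B7->T, B10->S, ...; hits B1=F, B2=T, B3=T, B3=F, B4=F, B5=F, B7=T, B8=E, B9=F, B10=S, B11=F, B12=T, B12=F
test 3 (s=0, u=-1, v=3) fires B1->F, B2->T, B3->T, B3->T, B3->T, B3->T, B3->T, B3->T, B3->F, B4->F, B5->T, B6->T, B8->E, B7->T, ...; hits B1=F, B2=T, B3=T, B3=F, B4=F, B5=T, B6=T, B7=T, B8=E, B9=F, B10=S, B11=F, B12=T, B12=F
test 4 (s=3, u=1, v=3) fires B1->F, B2->T, B3->T, B3->T, B3->T, B3->T, B3->T, B3->T, B3->F, B4->F, B5->F, B8->E, B7->T, B10->S, ...; hits B1=F, B2=T, B3=T, B3=F, B4=F, B5=F, B7=T, B8=E, B9=F, B10=S, B11=F, B12=T, B12=F
union over the pool: B1=T, B1=F, B2=T, B3=T, B3=F, B4=F, B5=T, B5=F, B6=T, B6=F, B7=T, B7=F, B8=E, B9=F, B10=S, B11=T, B11=F, B12=T, B12=F
uncovered (5 of 24): B2=F, B4=T, B8=S, B9=T, B10=E
Answer: B2=F, B4=T, B8=S, B9=T, B10=E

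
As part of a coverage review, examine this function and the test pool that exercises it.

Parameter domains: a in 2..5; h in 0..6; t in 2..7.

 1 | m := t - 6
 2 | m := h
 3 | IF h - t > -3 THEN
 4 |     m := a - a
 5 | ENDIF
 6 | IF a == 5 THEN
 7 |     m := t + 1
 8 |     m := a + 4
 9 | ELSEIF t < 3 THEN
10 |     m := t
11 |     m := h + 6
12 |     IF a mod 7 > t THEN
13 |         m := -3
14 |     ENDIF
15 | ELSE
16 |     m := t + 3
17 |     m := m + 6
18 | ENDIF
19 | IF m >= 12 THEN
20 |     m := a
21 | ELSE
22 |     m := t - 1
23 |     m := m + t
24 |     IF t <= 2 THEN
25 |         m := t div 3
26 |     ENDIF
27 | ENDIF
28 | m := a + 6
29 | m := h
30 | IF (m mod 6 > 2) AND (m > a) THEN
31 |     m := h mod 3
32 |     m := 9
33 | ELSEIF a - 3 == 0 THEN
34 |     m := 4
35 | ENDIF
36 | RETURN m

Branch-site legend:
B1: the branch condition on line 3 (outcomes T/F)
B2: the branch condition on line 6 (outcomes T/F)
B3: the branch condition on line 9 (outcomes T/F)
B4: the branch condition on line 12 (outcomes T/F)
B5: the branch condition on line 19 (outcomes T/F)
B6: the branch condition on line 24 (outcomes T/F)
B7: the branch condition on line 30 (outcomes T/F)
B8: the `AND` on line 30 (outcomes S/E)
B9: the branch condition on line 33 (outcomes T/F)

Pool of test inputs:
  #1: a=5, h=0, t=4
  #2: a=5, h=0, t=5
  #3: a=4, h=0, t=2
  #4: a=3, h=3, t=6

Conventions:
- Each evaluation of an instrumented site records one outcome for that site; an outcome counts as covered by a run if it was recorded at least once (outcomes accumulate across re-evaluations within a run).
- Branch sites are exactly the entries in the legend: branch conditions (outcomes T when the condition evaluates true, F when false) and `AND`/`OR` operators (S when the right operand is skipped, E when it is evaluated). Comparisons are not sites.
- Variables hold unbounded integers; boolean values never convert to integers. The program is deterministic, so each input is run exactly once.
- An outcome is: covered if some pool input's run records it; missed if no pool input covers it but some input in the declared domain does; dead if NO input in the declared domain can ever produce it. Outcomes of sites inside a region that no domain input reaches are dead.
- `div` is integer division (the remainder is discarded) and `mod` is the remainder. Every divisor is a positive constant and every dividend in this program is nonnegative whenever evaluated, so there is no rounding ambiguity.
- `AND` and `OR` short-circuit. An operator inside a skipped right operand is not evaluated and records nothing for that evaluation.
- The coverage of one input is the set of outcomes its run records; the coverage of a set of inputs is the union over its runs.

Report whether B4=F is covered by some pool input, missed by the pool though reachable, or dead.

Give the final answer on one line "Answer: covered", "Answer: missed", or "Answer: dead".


no pool input records B4=F
but domain input (a=2, h=0, t=2) does record it -> reachable, so missed
Answer: missed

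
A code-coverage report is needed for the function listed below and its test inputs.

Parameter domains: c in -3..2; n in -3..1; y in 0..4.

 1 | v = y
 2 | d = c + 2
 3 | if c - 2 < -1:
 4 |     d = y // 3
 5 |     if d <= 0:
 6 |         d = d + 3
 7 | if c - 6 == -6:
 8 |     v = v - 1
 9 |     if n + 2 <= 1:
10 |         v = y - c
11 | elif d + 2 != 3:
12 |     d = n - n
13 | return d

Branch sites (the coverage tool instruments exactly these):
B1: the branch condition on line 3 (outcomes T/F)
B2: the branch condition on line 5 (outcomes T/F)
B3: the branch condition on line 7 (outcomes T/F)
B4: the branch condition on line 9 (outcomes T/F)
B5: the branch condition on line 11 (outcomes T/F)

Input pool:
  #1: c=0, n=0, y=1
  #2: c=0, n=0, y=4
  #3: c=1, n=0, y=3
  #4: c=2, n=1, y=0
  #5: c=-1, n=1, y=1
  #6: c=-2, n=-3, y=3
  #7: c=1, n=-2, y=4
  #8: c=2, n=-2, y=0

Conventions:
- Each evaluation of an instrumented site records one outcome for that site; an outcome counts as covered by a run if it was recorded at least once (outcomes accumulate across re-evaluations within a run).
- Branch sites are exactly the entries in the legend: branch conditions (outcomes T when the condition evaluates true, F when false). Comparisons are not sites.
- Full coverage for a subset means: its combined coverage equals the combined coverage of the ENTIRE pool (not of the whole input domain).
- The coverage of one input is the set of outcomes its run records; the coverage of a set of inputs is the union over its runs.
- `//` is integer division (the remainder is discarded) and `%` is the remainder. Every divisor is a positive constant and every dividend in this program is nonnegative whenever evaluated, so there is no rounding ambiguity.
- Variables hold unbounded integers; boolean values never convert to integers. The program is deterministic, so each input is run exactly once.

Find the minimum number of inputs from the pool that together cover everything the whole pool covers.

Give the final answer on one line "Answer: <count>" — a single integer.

input #1 (c=0, n=0, y=1): events B1->T, B2->T, B3->T, B4->F; covers B1=T, B2=T, B3=T, B4=F
input #2 (c=0, n=0, y=4): events B1->T, B2->F, B3->T, B4->F; covers B1=T, B2=F, B3=T, B4=F
input #3 (c=1, n=0, y=3): events B1->F, B3->F, B5->T; covers B1=F, B3=F, B5=T
input #4 (c=2, n=1, y=0): events B1->F, B3->F, B5->T; covers B1=F, B3=F, B5=T
input #5 (c=-1, n=1, y=1): events B1->T, B2->T, B3->F, B5->T; covers B1=T, B2=T, B3=F, B5=T
input #6 (c=-2, n=-3, y=3): events B1->T, B2->F, B3->F, B5->F; covers B1=T, B2=F, B3=F, B5=F
input #7 (c=1, n=-2, y=4): events B1->F, B3->F, B5->T; covers B1=F, B3=F, B5=T
input #8 (c=2, n=-2, y=0): events B1->F, B3->F, B5->T; covers B1=F, B3=F, B5=T
pool-wide coverage (9 outcomes): B1=T, B1=F, B2=T, B2=F, B3=T, B3=F, B4=F, B5=T, B5=F
no size-1 subset reaches all 9 outcomes (best union: 4/9)
no size-2 subset reaches all 9 outcomes (best union: 7/9)
inputs {1, 3, 6} (size 3) cover everything; no size-3 subset with a lexicographically smaller index list covers all 9

Answer: 3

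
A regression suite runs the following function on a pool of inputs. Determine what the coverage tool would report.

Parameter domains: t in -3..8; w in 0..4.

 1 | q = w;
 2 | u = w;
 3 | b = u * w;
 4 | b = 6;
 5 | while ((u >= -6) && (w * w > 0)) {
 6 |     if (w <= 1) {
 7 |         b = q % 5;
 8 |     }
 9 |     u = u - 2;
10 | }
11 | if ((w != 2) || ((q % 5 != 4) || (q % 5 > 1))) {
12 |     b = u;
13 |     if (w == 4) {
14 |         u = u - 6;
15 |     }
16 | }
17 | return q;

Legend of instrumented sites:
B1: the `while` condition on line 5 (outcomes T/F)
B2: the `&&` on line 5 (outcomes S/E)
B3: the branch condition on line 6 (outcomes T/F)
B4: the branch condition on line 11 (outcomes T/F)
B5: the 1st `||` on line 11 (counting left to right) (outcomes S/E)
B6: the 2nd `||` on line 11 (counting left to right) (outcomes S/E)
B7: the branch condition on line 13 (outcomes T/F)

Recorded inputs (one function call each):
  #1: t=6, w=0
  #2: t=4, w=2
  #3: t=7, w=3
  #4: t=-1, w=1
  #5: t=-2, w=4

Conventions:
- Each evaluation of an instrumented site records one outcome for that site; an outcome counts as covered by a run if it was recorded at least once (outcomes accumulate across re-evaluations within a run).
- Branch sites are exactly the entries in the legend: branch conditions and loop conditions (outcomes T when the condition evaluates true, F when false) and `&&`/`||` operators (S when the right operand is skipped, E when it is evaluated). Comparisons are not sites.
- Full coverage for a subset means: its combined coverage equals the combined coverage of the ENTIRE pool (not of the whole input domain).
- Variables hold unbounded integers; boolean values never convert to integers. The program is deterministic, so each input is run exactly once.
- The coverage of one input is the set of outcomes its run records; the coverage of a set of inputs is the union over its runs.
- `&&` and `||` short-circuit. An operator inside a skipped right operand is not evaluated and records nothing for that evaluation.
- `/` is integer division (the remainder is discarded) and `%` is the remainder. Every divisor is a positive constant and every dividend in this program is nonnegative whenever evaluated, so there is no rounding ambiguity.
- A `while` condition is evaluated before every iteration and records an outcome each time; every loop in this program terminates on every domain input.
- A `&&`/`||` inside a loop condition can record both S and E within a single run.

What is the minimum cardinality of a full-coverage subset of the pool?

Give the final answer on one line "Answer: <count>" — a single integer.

test 1 (t=6, w=0) hits B1=F, B2=E, B4=T, B5=S, B7=F
test 2 (t=4, w=2) hits B1=T, B1=F, B2=S, B2=E, B3=F, B4=T, B5=E, B6=S, B7=F
test 3 (t=7, w=3) hits B1=T, B1=F, B2=S, B2=E, B3=F, B4=T, B5=S, B7=F
test 4 (t=-1, w=1) hits B1=T, B1=F, B2=S, B2=E, B3=T, B4=T, B5=S, B7=F
test 5 (t=-2, w=4) hits B1=T, B1=F, B2=S, B2=E, B3=F, B4=T, B5=S, B7=T
pool-wide coverage (12 outcomes): B1=T, B1=F, B2=S, B2=E, B3=T, B3=F, B4=T, B5=S, B5=E, B6=S, B7=T, B7=F
every size-1 subset falls short of the 12 outcomes (best: 9/12)
every size-2 subset falls short of the 12 outcomes (best: 11/12)
the canonical winner is {2, 4, 5}: size 3, full 12-outcome coverage, earliest index list among size-3 covers

Answer: 3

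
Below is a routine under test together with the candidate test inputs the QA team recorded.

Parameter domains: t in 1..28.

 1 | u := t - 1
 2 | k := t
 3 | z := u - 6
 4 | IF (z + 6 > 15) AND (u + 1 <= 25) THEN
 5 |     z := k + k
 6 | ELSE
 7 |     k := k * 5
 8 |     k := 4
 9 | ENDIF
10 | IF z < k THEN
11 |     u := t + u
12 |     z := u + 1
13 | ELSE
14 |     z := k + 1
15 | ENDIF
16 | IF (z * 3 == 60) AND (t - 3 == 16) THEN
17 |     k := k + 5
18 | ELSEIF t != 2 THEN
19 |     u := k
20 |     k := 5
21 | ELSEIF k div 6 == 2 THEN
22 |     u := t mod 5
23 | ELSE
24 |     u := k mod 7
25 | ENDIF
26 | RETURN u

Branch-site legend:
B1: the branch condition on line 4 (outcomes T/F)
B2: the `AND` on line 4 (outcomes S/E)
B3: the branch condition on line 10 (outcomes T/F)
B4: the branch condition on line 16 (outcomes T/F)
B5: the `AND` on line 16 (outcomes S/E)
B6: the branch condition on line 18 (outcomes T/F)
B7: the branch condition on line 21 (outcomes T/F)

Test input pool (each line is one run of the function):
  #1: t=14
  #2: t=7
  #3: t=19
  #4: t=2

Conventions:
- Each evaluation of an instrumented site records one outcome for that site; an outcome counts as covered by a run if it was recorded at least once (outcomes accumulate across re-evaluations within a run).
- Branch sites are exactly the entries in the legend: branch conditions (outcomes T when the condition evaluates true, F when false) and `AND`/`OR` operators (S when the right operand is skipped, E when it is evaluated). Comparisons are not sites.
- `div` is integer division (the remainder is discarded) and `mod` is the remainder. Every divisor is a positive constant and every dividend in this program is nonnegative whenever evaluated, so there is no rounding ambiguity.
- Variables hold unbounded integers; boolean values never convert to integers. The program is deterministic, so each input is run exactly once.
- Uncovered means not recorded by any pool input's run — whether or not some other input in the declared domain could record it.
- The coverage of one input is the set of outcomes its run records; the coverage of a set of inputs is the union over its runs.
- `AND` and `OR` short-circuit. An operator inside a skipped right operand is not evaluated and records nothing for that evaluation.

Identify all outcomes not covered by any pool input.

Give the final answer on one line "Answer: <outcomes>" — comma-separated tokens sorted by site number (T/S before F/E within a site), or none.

#1 (t=14) -> covered: B1=F, B2=S, B3=F, B4=F, B5=S, B6=T
#2 (t=7) -> covered: B1=F, B2=S, B3=T, B4=F, B5=S, B6=T
#3 (t=19) -> covered: B1=T, B2=E, B3=F, B4=T, B5=E
#4 (t=2) -> covered: B1=F, B2=S, B3=T, B4=F, B5=S, B6=F, B7=F
union over the pool: B1=T, B1=F, B2=S, B2=E, B3=T, B3=F, B4=T, B4=F, B5=S, B5=E, B6=T, B6=F, B7=F
uncovered (1 of 14): B7=T

Answer: B7=T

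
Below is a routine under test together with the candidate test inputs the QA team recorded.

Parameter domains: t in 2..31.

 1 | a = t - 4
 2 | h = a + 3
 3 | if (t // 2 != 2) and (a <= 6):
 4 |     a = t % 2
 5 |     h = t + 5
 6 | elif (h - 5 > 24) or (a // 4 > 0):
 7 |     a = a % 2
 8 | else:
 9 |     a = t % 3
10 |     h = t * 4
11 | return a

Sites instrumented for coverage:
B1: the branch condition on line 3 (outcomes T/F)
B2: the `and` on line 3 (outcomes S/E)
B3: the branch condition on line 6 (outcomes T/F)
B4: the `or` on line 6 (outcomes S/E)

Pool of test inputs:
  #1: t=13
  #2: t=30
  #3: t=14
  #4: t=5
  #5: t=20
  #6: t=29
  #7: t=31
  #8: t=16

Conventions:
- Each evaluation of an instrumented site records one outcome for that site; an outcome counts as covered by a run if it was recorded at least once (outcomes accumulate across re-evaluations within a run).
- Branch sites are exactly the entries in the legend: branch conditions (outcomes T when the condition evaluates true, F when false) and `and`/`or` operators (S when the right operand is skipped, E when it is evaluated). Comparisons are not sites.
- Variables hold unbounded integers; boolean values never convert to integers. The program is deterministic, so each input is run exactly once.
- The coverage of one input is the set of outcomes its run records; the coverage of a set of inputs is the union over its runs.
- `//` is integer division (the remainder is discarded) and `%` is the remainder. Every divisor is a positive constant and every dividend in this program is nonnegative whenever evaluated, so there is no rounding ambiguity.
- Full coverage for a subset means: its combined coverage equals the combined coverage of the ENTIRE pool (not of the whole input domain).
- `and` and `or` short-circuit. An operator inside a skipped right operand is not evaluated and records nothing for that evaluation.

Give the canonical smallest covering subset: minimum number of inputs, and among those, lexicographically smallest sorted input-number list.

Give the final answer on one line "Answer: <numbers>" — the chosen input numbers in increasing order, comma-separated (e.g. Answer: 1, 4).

input #1, t=13: events B2->E, B1->F, B4->E, B3->T; outcomes B1=F, B2=E, B3=T, B4=E
input #2, t=30: events B2->E, B1->F, B4->E, B3->T; outcomes B1=F, B2=E, B3=T, B4=E
input #3, t=14: events B2->E, B1->F, B4->E, B3->T; outcomes B1=F, B2=E, B3=T, B4=E
input #4, t=5: events B2->S, B1->F, B4->E, B3->F; outcomes B1=F, B2=S, B3=F, B4=E
input #5, t=20: events B2->E, B1->F, B4->E, B3->T; outcomes B1=F, B2=E, B3=T, B4=E
input #6, t=29: events B2->E, B1->F, B4->E, B3->T; outcomes B1=F, B2=E, B3=T, B4=E
input #7, t=31: events B2->E, B1->F, B4->S, B3->T; outcomes B1=F, B2=E, B3=T, B4=S
input #8, t=16: events B2->E, B1->F, B4->E, B3->T; outcomes B1=F, B2=E, B3=T, B4=E
together the pool reaches 7 outcomes: B1=F, B2=S, B2=E, B3=T, B3=F, B4=S, B4=E
every size-1 subset falls short of the 7 outcomes (best: 4/7)
size 2: inputs {4, 7} cover all 7 outcomes, and no lexicographically smaller subset of this size does

Answer: 4, 7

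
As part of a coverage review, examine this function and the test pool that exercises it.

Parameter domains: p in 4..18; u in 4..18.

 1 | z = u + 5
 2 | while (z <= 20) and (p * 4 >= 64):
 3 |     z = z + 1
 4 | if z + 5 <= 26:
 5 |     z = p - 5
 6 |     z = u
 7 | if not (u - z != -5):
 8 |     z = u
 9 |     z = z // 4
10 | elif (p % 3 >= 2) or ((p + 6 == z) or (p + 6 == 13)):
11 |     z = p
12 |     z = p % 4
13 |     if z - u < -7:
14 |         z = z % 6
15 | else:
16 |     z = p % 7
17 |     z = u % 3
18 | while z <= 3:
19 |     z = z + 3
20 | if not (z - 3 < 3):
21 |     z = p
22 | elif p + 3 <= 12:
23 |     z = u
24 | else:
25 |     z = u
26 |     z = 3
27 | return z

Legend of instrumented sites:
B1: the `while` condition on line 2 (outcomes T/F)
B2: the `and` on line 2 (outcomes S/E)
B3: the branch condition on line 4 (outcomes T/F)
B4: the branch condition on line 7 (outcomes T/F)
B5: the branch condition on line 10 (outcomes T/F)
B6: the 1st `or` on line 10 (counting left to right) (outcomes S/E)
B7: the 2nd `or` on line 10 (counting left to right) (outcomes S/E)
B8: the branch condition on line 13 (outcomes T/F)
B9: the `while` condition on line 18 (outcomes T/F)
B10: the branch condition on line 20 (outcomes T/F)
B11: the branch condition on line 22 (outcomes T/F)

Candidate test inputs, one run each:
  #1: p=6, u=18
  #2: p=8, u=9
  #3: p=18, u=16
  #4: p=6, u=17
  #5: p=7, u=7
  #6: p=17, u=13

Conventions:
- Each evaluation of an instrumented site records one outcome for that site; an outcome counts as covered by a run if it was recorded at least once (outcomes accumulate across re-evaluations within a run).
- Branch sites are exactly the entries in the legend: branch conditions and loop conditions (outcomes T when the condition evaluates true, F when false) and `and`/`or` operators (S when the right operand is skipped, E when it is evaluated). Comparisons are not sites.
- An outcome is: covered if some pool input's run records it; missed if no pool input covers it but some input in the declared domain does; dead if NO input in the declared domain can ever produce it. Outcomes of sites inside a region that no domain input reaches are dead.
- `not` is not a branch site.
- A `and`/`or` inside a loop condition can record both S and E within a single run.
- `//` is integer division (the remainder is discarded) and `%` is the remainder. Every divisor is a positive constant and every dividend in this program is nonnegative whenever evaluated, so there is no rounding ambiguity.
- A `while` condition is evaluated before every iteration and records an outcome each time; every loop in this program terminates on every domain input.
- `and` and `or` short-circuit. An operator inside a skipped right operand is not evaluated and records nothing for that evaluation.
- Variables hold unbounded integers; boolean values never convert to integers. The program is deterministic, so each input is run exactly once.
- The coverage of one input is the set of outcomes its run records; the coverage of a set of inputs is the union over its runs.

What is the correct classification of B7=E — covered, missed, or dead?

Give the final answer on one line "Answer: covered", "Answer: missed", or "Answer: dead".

B7=E is recorded by pool input(s) 3, 5 -> covered

Answer: covered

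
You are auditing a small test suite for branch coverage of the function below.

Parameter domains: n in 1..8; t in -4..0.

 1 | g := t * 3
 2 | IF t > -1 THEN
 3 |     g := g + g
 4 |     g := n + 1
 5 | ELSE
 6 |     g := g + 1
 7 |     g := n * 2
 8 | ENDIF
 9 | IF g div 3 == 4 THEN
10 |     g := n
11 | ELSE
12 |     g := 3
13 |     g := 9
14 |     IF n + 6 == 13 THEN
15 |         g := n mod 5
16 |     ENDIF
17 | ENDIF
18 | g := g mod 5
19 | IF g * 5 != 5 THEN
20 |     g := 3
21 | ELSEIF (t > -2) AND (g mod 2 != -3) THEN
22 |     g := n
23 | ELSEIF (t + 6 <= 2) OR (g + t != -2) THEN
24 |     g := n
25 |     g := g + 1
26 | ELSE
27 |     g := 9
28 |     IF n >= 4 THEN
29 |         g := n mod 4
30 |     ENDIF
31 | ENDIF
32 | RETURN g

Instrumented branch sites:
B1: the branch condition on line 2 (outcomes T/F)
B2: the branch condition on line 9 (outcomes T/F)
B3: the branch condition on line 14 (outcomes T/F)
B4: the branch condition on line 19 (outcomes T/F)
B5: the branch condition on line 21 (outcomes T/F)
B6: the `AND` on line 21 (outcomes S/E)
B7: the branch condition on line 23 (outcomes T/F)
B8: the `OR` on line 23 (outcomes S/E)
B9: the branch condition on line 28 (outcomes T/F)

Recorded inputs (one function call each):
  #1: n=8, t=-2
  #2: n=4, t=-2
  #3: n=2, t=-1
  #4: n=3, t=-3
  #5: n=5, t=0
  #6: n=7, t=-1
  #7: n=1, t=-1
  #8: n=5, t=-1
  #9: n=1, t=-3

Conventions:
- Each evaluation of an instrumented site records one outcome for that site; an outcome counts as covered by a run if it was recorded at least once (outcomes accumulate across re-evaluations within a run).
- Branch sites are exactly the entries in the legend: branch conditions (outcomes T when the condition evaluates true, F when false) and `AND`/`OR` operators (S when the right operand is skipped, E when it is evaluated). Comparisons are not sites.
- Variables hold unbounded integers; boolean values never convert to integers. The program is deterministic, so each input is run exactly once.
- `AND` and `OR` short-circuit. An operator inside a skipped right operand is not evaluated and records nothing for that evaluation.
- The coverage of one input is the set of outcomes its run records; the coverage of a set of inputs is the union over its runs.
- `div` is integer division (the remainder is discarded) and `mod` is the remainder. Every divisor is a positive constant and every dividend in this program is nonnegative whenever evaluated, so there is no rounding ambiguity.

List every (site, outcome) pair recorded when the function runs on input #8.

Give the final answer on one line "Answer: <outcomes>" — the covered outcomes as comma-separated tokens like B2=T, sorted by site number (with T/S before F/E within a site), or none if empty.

Event log for input #8 (n=5, t=-1):
  B1->F, B2->F, B3->F, B4->T
as a set, this run covers: B1=F, B2=F, B3=F, B4=T

Answer: B1=F, B2=F, B3=F, B4=T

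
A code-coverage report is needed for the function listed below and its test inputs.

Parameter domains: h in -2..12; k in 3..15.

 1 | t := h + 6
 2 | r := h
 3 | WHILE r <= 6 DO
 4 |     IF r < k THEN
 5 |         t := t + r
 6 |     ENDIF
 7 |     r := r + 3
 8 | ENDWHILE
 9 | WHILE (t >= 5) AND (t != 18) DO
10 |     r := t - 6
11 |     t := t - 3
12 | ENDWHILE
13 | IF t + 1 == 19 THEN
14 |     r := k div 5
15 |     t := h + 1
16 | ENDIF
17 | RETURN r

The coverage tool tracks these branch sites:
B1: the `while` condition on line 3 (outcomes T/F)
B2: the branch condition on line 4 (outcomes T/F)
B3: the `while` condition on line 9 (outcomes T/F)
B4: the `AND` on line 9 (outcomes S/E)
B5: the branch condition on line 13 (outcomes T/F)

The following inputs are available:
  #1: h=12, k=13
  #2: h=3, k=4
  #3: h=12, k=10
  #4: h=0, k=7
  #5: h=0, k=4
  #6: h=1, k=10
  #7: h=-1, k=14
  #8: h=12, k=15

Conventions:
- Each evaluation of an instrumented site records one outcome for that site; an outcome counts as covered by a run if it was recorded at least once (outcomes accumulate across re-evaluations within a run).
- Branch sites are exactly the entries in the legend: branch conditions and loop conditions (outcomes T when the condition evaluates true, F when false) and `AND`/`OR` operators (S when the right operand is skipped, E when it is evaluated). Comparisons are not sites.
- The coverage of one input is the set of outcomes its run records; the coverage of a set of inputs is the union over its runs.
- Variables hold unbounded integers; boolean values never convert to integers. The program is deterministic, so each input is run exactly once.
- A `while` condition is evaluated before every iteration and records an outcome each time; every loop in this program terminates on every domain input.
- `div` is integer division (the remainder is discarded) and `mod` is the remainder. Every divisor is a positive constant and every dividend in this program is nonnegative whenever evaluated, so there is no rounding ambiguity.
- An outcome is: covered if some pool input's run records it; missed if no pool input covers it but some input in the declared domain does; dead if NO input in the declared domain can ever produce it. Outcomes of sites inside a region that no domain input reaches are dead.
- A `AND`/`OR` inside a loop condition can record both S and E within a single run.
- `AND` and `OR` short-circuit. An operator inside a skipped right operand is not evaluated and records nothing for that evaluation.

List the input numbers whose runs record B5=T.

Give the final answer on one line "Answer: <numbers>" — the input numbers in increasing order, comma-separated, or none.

input #1 (h=12, k=13): produces B5=T
input #2 (h=3, k=4): does not produce B5=T
input #3 (h=12, k=10): produces B5=T
input #4 (h=0, k=7): does not produce B5=T
input #5 (h=0, k=4): does not produce B5=T
input #6 (h=1, k=10): does not produce B5=T
input #7 (h=-1, k=14): does not produce B5=T
input #8 (h=12, k=15): produces B5=T

Answer: 1, 3, 8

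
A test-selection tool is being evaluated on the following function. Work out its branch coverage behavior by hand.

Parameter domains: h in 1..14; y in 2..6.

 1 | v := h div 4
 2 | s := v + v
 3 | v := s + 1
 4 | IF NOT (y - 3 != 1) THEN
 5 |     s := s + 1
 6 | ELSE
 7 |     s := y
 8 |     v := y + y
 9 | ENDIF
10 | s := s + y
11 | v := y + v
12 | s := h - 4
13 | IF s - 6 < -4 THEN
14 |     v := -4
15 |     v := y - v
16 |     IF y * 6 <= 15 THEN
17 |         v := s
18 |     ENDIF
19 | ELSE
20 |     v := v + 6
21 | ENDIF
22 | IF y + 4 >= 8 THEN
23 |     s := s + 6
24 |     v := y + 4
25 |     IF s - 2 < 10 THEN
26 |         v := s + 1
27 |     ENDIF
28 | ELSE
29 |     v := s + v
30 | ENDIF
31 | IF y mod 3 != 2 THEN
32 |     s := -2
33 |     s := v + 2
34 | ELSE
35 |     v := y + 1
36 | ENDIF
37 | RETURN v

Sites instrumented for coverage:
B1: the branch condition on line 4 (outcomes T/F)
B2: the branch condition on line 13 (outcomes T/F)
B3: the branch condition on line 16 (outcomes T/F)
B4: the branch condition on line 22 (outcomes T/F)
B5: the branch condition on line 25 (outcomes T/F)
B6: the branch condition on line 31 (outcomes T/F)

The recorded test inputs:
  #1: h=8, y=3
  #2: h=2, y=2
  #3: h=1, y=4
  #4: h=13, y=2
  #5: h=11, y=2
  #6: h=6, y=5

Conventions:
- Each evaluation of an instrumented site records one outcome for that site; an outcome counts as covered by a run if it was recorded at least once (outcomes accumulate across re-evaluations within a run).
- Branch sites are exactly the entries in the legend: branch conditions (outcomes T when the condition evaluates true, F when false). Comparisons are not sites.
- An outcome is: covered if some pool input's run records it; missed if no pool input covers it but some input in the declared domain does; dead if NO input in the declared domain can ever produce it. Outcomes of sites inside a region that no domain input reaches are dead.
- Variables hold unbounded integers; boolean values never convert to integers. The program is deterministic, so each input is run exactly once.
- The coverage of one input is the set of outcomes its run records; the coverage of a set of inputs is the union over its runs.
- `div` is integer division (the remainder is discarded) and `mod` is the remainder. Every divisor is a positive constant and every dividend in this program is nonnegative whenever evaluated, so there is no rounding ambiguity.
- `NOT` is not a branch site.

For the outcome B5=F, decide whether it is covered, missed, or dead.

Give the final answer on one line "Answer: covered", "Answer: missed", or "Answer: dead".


no pool input records B5=F
but domain input (h=10, y=4) does record it -> reachable, so missed
Answer: missed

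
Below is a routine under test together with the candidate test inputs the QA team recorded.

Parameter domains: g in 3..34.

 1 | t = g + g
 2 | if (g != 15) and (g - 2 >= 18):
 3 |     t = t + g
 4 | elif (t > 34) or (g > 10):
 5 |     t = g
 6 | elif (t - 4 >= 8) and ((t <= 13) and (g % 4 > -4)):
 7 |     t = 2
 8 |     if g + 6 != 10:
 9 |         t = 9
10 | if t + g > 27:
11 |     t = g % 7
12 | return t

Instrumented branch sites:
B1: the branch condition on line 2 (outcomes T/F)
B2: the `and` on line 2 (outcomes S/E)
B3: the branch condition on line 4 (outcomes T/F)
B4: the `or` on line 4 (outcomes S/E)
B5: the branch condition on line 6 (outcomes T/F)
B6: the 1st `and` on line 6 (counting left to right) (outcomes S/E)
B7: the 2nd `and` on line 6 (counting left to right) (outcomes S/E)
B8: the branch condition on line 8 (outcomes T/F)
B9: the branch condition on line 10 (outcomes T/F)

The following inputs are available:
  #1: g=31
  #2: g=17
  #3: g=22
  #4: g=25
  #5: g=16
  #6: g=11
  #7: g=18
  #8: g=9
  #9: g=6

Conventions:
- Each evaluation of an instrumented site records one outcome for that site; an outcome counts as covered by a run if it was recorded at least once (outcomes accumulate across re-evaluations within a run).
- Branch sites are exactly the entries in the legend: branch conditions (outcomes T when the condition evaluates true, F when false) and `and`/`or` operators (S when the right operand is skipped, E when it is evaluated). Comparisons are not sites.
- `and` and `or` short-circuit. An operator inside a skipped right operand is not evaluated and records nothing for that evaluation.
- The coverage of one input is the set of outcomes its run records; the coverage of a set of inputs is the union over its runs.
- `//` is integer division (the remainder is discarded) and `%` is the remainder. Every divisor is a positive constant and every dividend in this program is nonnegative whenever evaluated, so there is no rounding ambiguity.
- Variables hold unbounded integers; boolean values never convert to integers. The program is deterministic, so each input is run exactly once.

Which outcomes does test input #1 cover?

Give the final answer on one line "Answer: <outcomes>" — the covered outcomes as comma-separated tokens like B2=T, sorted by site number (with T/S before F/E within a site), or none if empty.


Simulating input #1 (g=31) step by step:
  B2->E, B1->T, B9->T
collecting distinct outcomes: B1=T, B2=E, B9=T
Answer: B1=T, B2=E, B9=T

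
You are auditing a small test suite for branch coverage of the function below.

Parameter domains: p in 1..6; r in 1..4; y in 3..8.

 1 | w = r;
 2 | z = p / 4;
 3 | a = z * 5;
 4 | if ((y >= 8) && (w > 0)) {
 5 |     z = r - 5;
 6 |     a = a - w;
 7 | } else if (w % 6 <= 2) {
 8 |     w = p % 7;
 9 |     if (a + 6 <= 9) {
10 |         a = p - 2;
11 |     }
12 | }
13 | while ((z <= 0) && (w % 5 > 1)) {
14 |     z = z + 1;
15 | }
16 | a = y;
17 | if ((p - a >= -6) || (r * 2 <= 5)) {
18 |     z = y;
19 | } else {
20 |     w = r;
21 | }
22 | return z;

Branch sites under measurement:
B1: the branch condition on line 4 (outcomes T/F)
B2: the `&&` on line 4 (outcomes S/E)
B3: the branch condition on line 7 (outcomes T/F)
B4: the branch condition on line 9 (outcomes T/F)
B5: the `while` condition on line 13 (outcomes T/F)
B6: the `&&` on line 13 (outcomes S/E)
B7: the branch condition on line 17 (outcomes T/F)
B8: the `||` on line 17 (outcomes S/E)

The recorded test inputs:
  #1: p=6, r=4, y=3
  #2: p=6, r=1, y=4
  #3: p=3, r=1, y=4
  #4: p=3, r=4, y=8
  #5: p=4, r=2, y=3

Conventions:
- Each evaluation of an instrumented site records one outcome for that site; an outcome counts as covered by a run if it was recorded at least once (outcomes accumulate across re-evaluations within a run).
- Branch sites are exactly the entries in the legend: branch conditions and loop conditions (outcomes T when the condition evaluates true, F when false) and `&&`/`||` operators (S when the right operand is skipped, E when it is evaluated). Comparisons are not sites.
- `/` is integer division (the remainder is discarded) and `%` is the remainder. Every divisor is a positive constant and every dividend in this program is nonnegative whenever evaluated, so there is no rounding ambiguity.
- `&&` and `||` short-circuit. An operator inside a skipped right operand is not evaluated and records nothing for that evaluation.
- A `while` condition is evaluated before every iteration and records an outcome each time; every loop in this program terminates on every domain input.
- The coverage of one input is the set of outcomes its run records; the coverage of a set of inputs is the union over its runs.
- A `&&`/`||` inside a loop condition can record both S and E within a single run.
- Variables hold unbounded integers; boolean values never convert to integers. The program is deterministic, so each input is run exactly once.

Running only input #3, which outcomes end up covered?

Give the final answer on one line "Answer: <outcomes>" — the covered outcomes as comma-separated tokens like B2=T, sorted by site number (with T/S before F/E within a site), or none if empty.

Event log for input #3 (p=3, r=1, y=4):
  B2->S, B1->F, B3->T, B4->T, B6->E, B5->T, B6->S, B5->F, B8->S, B7->T
collecting distinct outcomes: B1=F, B2=S, B3=T, B4=T, B5=T, B5=F, B6=S, B6=E, B7=T, B8=S

Answer: B1=F, B2=S, B3=T, B4=T, B5=T, B5=F, B6=S, B6=E, B7=T, B8=S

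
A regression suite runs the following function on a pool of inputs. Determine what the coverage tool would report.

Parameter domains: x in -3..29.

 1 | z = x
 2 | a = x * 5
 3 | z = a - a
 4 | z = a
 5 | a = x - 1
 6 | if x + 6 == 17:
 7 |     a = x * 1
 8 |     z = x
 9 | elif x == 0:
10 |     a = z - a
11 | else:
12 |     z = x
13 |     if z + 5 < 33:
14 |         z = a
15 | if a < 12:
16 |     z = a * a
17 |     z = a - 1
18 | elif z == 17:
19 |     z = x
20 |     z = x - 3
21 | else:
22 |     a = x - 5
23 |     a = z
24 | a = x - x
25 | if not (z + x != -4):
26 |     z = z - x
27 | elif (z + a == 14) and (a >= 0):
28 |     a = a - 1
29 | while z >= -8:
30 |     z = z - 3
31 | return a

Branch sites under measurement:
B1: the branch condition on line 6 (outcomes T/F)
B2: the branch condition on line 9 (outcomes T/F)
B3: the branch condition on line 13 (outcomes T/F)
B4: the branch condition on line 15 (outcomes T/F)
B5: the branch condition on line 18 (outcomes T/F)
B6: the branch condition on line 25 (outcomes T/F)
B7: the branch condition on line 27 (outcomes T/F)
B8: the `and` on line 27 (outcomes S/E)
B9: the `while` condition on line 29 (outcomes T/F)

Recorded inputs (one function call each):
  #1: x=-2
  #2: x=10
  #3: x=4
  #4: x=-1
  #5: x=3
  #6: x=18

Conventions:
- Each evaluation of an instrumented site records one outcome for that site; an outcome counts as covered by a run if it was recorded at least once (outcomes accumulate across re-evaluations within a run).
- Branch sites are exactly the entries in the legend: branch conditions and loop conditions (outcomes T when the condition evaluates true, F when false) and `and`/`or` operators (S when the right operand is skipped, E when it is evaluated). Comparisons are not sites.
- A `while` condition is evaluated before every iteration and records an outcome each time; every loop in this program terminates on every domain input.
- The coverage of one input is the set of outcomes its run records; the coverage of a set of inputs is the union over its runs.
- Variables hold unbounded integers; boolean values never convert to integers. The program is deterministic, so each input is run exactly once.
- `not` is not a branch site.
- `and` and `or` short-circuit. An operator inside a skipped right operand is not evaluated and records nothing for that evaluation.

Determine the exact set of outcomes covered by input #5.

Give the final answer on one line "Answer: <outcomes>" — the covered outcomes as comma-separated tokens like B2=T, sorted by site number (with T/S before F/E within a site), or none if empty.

Running input #5 (x=3), event by event:
  B1->F, B2->F, B3->T, B4->T, B6->F, B8->S, B7->F, B9->T, B9->T, B9->T
  B9->T, B9->F
collecting distinct outcomes: B1=F, B2=F, B3=T, B4=T, B6=F, B7=F, B8=S, B9=T, B9=F

Answer: B1=F, B2=F, B3=T, B4=T, B6=F, B7=F, B8=S, B9=T, B9=F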